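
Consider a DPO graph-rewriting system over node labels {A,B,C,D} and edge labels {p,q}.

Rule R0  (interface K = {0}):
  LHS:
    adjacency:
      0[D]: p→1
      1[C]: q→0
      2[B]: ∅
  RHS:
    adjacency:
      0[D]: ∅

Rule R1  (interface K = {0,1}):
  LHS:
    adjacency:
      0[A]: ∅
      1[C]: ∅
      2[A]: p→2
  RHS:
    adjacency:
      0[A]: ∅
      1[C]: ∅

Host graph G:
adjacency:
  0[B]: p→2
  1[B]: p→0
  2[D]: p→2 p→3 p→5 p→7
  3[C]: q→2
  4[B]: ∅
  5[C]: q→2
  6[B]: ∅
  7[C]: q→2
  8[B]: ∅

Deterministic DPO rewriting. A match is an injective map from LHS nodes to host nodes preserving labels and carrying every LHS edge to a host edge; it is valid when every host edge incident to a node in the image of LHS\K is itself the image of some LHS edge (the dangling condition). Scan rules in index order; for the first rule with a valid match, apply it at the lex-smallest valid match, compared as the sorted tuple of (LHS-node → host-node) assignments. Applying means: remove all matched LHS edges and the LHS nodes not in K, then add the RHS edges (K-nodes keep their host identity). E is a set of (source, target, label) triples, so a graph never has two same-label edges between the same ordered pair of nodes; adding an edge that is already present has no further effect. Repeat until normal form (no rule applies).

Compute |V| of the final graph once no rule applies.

Answer: 3

Derivation:
initial: |V|=9 |E|=9  E = 0-p->2 1-p->0 2-p->2 2-p->3 2-p->5 2-p->7 3-q->2 5-q->2 7-q->2
step 1: apply R0 at {0↦2, 1↦3, 2↦4}  → |V|=7 |E|=7  E = 0-p->2 1-p->0 2-p->2 2-p->5 2-p->7 5-q->2 7-q->2
step 2: apply R0 at {0↦2, 1↦5, 2↦6}  → |V|=5 |E|=5  E = 0-p->2 1-p->0 2-p->2 2-p->7 7-q->2
step 3: apply R0 at {0↦2, 1↦7, 2↦8}  → |V|=3 |E|=3  E = 0-p->2 1-p->0 2-p->2
final graph: no rule applies after step 3
NF nodes: {0:B, 1:B, 2:D}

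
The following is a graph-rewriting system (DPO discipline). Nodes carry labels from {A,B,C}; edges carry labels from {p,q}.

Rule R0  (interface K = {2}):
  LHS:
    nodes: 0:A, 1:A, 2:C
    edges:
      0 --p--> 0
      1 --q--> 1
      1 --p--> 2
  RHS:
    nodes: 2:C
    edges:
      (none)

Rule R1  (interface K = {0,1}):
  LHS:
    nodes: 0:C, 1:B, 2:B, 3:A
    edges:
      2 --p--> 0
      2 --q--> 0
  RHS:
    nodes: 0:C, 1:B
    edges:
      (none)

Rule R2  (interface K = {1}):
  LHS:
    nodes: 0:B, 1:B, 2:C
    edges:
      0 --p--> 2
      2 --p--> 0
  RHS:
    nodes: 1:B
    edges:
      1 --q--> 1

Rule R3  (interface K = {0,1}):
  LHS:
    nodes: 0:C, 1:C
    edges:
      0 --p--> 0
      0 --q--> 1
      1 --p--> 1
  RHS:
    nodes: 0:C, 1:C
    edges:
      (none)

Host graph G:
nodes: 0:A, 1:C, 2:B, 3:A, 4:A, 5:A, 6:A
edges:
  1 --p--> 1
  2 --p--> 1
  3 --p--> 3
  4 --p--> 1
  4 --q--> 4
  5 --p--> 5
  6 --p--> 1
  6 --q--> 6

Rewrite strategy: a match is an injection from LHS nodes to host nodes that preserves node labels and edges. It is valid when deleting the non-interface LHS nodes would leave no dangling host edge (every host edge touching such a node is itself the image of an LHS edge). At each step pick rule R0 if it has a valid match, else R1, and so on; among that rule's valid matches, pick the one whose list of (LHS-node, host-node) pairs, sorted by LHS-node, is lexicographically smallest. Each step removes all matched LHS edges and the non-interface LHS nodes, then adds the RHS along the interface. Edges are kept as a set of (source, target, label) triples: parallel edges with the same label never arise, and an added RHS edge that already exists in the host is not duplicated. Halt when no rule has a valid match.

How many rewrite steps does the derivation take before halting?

start.  V:7 E:8  edges: 1-p->1 2-p->1 3-p->3 4-p->1 4-q->4 5-p->5 6-p->1 6-q->6
1. fire R0 via {0↦3, 1↦4, 2↦1}  →  V:5 E:5  edges: 1-p->1 2-p->1 5-p->5 6-p->1 6-q->6
2. fire R0 via {0↦5, 1↦6, 2↦1}  →  V:3 E:2  edges: 1-p->1 2-p->1
halt: no rule applies after step 2

Answer: 2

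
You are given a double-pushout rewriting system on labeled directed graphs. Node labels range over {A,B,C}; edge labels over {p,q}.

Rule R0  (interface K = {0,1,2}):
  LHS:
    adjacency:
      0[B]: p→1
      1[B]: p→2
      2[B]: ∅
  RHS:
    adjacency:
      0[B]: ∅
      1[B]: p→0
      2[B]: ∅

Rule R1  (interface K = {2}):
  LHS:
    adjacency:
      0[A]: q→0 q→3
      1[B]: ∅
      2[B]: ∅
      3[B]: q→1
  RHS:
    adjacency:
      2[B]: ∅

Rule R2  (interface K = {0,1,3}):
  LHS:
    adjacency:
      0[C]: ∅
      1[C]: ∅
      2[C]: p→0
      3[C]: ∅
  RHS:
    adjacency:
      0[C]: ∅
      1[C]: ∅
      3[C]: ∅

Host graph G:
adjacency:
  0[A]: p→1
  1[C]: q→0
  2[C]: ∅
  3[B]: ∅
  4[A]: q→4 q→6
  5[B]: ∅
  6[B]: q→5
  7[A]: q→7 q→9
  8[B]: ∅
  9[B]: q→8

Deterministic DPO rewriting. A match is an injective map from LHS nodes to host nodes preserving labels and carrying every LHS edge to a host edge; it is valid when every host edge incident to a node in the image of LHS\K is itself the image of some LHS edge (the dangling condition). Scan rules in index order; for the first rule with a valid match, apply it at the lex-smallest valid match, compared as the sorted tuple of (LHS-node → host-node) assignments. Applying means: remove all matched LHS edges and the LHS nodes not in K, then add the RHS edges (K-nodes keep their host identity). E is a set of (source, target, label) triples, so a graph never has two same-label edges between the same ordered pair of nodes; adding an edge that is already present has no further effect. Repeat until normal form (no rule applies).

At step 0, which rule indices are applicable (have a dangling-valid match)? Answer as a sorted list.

R0: no valid match — LHS pattern not found
R1: 6 valid matches — {0↦4, 1↦5, 2↦3, 3↦6}, {0↦4, 1↦5, 2↦8, 3↦6}, {0↦4, 1↦5, 2↦9, 3↦6} (+3 more)
R2: no valid match — LHS pattern not found

Answer: [R1]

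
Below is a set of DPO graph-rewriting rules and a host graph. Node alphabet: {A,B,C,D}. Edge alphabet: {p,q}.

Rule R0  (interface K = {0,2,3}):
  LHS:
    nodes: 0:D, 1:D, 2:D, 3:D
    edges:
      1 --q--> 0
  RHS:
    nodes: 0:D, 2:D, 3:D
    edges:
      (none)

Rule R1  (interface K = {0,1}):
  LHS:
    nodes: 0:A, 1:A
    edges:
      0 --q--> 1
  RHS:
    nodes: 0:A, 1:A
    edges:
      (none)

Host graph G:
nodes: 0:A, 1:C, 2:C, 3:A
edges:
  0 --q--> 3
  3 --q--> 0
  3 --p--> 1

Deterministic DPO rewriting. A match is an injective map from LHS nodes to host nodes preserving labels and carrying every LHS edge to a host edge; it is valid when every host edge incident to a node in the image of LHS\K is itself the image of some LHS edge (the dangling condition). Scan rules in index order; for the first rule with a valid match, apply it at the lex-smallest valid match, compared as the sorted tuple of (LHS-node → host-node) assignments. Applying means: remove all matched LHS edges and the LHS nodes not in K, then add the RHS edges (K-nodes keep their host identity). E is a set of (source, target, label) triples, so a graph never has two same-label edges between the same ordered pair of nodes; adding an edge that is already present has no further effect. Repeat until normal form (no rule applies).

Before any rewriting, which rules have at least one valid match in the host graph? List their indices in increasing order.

Answer: [R1]

Derivation:
R0: no valid match — LHS pattern not found
R1: 2 valid matches — {0↦0, 1↦3}, {0↦3, 1↦0}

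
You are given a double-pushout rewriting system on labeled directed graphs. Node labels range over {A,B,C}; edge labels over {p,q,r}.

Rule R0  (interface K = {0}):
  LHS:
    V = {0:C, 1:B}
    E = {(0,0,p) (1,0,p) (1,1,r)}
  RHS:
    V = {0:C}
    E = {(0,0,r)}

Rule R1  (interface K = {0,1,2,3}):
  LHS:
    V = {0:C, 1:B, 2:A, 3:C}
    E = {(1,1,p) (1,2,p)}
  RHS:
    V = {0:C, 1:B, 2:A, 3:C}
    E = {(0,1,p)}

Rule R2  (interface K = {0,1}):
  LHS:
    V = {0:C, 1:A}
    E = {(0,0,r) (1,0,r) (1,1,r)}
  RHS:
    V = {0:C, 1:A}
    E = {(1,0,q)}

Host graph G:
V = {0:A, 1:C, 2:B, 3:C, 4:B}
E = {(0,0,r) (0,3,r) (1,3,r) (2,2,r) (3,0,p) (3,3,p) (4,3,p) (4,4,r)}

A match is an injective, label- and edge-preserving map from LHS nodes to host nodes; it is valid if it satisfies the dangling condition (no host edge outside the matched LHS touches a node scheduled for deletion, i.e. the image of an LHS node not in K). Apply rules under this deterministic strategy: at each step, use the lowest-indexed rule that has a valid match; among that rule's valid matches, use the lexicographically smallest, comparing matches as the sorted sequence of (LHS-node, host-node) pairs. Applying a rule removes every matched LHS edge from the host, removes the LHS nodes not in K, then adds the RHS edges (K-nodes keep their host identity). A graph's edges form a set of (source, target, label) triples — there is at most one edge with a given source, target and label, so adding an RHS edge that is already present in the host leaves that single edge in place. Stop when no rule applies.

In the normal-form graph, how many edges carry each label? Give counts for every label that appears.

Answer: p:1 q:1 r:2

Derivation:
[0] host  ⇒  5 nodes, 8 edges  {0-r->0 0-r->3 1-r->3 2-r->2 3-p->0 3-p->3 4-p->3 4-r->4}
[1] R0 @ {0↦3, 1↦4}  ⇒  4 nodes, 6 edges  {0-r->0 0-r->3 1-r->3 2-r->2 3-p->0 3-r->3}
[2] R2 @ {0↦3, 1↦0}  ⇒  4 nodes, 4 edges  {0-q->3 1-r->3 2-r->2 3-p->0}
normal form: no rule applies after step 2
NF edges: [(0, 3, 'q'), (1, 3, 'r'), (2, 2, 'r'), (3, 0, 'p')]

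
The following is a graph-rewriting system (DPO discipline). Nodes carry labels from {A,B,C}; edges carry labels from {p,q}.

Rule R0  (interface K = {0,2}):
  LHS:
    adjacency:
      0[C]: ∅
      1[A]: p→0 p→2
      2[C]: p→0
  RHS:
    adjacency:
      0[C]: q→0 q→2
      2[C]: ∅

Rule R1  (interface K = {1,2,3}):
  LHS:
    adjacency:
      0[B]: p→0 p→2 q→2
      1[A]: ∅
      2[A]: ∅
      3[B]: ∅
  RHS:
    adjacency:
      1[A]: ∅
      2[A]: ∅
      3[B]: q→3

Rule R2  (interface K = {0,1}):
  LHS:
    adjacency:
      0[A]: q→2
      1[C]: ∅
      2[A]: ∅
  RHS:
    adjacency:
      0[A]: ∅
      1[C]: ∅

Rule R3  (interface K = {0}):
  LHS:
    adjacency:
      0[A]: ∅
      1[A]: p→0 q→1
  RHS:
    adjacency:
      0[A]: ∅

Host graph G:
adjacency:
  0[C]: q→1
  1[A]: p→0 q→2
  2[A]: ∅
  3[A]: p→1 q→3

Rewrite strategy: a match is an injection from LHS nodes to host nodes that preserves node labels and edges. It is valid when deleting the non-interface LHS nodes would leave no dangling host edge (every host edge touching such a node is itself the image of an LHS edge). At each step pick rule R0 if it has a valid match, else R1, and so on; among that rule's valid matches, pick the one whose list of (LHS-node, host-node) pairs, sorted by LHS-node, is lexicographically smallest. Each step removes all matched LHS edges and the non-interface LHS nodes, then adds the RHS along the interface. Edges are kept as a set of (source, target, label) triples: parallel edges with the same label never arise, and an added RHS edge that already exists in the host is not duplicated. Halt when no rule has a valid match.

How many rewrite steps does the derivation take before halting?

initial: |V|=4 |E|=5  E = 0-q->1 1-p->0 1-q->2 3-p->1 3-q->3
step 1: apply R2 at {0↦1, 1↦0, 2↦2}  → |V|=3 |E|=4  E = 0-q->1 1-p->0 3-p->1 3-q->3
step 2: apply R3 at {0↦1, 1↦3}  → |V|=2 |E|=2  E = 0-q->1 1-p->0
halt: no rule applies after step 2

Answer: 2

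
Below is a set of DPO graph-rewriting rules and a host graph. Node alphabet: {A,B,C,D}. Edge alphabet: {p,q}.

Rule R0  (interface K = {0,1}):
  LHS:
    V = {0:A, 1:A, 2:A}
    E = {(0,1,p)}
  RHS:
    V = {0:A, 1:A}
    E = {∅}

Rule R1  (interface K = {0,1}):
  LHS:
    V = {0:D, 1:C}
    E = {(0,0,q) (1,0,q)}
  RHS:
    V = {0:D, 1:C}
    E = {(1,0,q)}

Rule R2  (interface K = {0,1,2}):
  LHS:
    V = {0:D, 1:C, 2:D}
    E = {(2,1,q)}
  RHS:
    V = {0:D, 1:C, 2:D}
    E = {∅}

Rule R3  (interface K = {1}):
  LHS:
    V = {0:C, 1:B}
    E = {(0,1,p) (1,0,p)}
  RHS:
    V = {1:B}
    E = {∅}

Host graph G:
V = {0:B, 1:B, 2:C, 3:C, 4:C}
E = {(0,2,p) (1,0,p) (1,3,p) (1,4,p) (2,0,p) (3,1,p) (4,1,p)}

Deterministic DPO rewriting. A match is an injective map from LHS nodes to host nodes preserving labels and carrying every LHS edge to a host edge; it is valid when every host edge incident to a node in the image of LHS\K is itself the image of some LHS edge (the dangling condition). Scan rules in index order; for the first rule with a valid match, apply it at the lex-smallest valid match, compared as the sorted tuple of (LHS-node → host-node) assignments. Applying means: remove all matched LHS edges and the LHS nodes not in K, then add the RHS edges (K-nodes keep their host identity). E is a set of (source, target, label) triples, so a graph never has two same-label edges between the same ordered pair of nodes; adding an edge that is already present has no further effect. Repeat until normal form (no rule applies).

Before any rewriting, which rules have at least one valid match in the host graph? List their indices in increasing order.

Answer: [R3]

Rewrite trace:
R0: no valid match — LHS pattern not found
R1: no valid match — LHS pattern not found
R2: no valid match — LHS pattern not found
R3: 3 valid matches — {0↦2, 1↦0}, {0↦3, 1↦1}, {0↦4, 1↦1}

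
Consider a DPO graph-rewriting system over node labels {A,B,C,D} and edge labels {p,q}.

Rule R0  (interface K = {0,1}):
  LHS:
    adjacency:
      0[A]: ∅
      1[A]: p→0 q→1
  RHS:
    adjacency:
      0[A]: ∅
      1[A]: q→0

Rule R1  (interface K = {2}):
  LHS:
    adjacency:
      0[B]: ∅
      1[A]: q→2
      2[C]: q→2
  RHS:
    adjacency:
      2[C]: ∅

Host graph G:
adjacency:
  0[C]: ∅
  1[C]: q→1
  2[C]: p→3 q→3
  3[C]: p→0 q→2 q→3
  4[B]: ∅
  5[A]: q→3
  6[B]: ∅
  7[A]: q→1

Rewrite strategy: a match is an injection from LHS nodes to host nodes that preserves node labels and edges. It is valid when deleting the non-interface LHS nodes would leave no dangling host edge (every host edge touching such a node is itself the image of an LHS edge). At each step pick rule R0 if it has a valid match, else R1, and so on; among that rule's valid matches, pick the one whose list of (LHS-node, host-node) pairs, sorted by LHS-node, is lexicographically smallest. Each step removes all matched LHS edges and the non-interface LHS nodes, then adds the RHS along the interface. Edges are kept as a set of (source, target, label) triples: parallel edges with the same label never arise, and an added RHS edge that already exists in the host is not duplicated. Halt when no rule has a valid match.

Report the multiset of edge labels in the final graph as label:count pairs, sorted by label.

initial: |V|=8 |E|=8  E = 1-q->1 2-p->3 2-q->3 3-p->0 3-q->2 3-q->3 5-q->3 7-q->1
step 1: apply R1 at {0↦4, 1↦5, 2↦3}  → |V|=6 |E|=6  E = 1-q->1 2-p->3 2-q->3 3-p->0 3-q->2 7-q->1
step 2: apply R1 at {0↦6, 1↦7, 2↦1}  → |V|=4 |E|=4  E = 2-p->3 2-q->3 3-p->0 3-q->2
halt: no rule applies after step 2
NF edges: [(2, 3, 'p'), (2, 3, 'q'), (3, 0, 'p'), (3, 2, 'q')]

Answer: p:2 q:2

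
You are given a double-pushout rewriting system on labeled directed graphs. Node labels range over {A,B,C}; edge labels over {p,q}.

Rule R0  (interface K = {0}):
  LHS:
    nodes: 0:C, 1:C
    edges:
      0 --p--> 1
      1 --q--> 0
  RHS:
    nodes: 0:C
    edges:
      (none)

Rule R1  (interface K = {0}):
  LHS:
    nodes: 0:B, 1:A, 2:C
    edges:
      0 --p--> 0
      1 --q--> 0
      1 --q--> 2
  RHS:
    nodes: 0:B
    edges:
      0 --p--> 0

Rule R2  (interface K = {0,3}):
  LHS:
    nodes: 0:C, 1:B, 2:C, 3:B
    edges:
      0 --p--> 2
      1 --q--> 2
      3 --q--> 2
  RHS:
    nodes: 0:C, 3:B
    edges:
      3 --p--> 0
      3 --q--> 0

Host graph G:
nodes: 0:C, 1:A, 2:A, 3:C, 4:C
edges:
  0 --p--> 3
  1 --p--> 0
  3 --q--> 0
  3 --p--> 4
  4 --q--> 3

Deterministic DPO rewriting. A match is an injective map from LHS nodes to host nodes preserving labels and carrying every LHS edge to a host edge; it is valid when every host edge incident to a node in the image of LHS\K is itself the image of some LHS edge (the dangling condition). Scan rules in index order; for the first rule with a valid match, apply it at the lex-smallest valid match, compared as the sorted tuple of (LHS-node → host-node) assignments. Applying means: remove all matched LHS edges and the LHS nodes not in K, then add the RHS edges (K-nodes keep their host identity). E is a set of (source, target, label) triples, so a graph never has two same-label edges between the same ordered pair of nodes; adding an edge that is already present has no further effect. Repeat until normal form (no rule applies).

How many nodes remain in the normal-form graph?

Answer: 3

Derivation:
[0] host  ⇒  5 nodes, 5 edges  {0-p->3 1-p->0 3-q->0 3-p->4 4-q->3}
[1] R0 @ {0↦3, 1↦4}  ⇒  4 nodes, 3 edges  {0-p->3 1-p->0 3-q->0}
[2] R0 @ {0↦0, 1↦3}  ⇒  3 nodes, 1 edges  {1-p->0}
final graph: no rule applies after step 2
NF nodes: {0:C, 1:A, 2:A}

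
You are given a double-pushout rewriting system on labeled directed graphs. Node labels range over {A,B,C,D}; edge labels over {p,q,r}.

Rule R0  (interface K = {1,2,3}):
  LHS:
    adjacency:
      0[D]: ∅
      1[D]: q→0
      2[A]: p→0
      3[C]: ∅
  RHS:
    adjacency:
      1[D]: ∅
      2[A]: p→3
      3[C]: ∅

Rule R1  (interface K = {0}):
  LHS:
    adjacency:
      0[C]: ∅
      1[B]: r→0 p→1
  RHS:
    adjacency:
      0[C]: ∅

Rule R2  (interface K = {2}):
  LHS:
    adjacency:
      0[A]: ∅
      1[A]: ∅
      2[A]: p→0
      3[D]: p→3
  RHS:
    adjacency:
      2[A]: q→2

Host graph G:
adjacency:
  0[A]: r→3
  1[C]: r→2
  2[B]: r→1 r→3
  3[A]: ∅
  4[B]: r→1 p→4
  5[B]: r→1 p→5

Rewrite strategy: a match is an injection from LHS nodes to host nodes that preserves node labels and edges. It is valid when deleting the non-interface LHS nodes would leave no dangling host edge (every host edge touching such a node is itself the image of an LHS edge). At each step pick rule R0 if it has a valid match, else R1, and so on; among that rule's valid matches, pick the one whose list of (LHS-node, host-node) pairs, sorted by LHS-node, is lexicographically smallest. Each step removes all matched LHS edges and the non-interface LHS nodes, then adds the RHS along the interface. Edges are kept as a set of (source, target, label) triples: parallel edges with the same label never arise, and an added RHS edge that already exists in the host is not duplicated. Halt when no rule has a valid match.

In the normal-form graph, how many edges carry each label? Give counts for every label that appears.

Answer: r:4

Derivation:
initial: |V|=6 |E|=8  E = 0-r->3 1-r->2 2-r->1 2-r->3 4-r->1 4-p->4 5-r->1 5-p->5
step 1: apply R1 at {0↦1, 1↦4}  → |V|=5 |E|=6  E = 0-r->3 1-r->2 2-r->1 2-r->3 5-r->1 5-p->5
step 2: apply R1 at {0↦1, 1↦5}  → |V|=4 |E|=4  E = 0-r->3 1-r->2 2-r->1 2-r->3
final graph: no rule applies after step 2
NF edges: [(0, 3, 'r'), (1, 2, 'r'), (2, 1, 'r'), (2, 3, 'r')]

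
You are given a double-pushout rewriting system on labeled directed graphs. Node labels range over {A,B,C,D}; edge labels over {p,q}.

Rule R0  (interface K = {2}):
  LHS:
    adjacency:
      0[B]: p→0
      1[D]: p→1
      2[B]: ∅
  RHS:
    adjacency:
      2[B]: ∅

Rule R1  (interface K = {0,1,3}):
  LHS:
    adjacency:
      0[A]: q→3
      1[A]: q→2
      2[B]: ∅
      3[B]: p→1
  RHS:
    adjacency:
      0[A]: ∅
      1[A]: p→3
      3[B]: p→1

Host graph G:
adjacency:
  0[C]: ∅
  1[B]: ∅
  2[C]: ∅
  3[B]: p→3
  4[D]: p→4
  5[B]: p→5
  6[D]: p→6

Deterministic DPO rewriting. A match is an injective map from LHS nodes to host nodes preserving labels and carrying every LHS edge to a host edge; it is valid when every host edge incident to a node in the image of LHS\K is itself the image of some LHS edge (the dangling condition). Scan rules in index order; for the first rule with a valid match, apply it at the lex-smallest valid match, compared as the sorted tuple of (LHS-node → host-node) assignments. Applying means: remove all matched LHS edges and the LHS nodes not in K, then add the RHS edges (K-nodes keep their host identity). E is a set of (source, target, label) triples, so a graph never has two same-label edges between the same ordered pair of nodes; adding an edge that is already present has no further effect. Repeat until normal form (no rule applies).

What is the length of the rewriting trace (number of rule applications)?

start.  V:7 E:4  edges: 3-p->3 4-p->4 5-p->5 6-p->6
1. fire R0 via {0↦3, 1↦4, 2↦1}  →  V:5 E:2  edges: 5-p->5 6-p->6
2. fire R0 via {0↦5, 1↦6, 2↦1}  →  V:3 E:0  edges: ∅
halt: no rule applies after step 2

Answer: 2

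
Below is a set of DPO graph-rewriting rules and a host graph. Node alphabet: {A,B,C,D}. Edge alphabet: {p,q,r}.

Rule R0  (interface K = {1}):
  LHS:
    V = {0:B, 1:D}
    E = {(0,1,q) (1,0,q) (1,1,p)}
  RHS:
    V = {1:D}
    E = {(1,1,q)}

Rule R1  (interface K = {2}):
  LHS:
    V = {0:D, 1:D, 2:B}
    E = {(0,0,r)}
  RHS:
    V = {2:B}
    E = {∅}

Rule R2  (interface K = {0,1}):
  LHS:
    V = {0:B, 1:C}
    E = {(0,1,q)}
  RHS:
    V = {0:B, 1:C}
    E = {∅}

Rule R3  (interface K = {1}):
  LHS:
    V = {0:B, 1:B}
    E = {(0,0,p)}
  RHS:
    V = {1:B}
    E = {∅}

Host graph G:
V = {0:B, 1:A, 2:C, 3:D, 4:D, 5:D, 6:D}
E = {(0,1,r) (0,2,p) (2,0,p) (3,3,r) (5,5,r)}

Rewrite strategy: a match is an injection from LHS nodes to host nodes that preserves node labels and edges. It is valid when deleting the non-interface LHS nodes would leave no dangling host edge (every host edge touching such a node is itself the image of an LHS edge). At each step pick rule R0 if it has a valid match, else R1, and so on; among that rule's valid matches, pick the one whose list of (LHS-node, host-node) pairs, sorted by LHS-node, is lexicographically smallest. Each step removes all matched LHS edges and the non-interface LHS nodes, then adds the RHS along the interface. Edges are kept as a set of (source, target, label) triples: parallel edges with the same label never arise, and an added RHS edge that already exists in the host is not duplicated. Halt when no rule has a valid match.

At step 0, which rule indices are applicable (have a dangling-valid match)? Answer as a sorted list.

R0: no valid match — LHS pattern not found
R1: 4 valid matches — {0↦3, 1↦4, 2↦0}, {0↦3, 1↦6, 2↦0}, {0↦5, 1↦4, 2↦0} (+1 more)
R2: no valid match — LHS pattern not found
R3: no valid match — LHS pattern not found

Answer: [R1]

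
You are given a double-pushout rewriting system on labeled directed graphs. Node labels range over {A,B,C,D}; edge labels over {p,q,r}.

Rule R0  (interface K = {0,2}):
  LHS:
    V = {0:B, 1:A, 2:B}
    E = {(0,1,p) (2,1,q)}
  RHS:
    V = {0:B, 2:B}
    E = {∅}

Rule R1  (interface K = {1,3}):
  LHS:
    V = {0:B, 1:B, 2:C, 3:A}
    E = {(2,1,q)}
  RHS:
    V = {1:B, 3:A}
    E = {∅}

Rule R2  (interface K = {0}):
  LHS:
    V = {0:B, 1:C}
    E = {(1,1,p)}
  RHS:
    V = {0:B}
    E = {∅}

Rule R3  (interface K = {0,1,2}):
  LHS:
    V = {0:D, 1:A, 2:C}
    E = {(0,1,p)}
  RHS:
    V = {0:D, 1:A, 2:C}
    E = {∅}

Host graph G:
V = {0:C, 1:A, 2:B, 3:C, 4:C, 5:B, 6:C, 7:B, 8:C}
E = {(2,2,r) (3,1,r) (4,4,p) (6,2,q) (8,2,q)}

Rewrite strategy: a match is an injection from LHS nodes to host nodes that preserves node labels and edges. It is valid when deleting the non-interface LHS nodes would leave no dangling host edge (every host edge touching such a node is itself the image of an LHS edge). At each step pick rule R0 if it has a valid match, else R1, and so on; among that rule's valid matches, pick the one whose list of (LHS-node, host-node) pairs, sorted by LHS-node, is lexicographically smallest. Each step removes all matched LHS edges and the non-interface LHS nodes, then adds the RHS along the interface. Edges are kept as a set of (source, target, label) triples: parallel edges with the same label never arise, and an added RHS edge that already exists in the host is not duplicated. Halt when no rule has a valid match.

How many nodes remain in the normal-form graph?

initial: |V|=9 |E|=5  E = 2-r->2 3-r->1 4-p->4 6-q->2 8-q->2
step 1: apply R1 at {0↦5, 1↦2, 2↦6, 3↦1}  → |V|=7 |E|=4  E = 2-r->2 3-r->1 4-p->4 8-q->2
step 2: apply R1 at {0↦7, 1↦2, 2↦8, 3↦1}  → |V|=5 |E|=3  E = 2-r->2 3-r->1 4-p->4
step 3: apply R2 at {0↦2, 1↦4}  → |V|=4 |E|=2  E = 2-r->2 3-r->1
normal form: no rule applies after step 3
NF nodes: {0:C, 1:A, 2:B, 3:C}

Answer: 4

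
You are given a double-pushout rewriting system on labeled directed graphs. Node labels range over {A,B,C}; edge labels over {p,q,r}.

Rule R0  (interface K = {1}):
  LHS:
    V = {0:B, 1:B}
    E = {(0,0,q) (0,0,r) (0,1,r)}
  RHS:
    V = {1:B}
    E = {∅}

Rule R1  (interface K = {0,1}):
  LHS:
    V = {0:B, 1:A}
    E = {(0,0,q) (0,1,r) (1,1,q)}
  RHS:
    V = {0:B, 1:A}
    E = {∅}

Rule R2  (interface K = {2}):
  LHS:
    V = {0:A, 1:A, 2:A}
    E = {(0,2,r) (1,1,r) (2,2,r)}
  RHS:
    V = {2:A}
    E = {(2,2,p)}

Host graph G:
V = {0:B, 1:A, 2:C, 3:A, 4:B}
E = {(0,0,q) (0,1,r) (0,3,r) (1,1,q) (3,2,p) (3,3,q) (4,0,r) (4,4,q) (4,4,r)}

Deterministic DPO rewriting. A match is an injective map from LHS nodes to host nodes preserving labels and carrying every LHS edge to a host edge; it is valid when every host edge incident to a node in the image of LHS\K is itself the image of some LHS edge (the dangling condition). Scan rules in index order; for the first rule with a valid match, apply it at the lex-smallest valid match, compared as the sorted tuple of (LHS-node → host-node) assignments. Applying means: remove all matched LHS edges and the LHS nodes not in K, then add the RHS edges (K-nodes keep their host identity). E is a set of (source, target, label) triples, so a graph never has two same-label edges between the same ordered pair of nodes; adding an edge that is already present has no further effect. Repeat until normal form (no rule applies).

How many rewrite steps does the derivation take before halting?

Answer: 2

Rewrite trace:
initial: |V|=5 |E|=9  E = 0-q->0 0-r->1 0-r->3 1-q->1 3-p->2 3-q->3 4-r->0 4-q->4 4-r->4
step 1: apply R0 at {0↦4, 1↦0}  → |V|=4 |E|=6  E = 0-q->0 0-r->1 0-r->3 1-q->1 3-p->2 3-q->3
step 2: apply R1 at {0↦0, 1↦1}  → |V|=4 |E|=3  E = 0-r->3 3-p->2 3-q->3
halt: no rule applies after step 2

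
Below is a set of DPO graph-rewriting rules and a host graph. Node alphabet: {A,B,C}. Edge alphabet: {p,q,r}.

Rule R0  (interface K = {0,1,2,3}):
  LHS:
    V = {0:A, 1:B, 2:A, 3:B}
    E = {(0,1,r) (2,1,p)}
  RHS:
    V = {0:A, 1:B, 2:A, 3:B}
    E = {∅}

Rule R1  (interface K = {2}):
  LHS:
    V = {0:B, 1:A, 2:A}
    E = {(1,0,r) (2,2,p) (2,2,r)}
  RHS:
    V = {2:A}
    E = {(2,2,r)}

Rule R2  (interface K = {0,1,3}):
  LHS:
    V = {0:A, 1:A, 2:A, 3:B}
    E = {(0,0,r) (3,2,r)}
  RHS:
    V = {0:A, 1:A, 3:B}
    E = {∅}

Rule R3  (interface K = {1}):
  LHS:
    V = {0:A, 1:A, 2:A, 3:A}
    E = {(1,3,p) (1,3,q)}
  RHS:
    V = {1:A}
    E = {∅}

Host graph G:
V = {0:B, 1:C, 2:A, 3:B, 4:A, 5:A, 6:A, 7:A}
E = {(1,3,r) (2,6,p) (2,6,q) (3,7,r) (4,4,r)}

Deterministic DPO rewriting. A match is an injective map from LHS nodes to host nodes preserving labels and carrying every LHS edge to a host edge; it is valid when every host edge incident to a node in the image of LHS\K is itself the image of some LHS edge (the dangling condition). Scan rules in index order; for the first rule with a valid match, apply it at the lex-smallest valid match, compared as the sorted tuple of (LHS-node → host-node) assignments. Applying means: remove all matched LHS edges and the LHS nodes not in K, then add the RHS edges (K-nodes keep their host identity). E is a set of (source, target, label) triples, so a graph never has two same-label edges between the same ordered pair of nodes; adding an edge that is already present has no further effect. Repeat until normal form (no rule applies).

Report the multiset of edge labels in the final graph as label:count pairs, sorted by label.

initial: |V|=8 |E|=5  E = 1-r->3 2-p->6 2-q->6 3-r->7 4-r->4
step 1: apply R2 at {0↦4, 1↦2, 2↦7, 3↦3}  → |V|=7 |E|=3  E = 1-r->3 2-p->6 2-q->6
step 2: apply R3 at {0↦4, 1↦2, 2↦5, 3↦6}  → |V|=4 |E|=1  E = 1-r->3
final graph: no rule applies after step 2
NF edges: [(1, 3, 'r')]

Answer: r:1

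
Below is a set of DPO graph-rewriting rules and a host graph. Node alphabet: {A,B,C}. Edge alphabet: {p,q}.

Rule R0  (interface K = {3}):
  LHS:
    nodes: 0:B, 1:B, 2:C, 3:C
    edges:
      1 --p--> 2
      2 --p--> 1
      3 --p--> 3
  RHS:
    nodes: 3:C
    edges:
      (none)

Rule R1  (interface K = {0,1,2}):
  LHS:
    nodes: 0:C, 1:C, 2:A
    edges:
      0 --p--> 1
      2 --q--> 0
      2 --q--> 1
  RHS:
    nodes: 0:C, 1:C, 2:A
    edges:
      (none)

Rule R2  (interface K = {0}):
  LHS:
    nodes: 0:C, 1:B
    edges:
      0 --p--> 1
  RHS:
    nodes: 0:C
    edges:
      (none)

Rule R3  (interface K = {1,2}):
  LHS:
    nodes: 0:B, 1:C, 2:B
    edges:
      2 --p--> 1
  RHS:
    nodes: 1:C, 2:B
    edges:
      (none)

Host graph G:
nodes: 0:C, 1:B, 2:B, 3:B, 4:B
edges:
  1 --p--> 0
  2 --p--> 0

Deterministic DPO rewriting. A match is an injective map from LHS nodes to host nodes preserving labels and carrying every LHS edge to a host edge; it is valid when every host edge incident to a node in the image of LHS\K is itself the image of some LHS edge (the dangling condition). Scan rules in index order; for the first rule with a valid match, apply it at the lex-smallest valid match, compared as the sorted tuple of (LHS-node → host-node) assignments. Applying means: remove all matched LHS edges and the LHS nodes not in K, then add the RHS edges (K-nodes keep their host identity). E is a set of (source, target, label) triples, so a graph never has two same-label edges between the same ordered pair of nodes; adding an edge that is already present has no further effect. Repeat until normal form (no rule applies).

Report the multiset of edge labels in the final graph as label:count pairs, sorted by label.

Answer: (no edges)

Derivation:
[0] host  ⇒  5 nodes, 2 edges  {1-p->0 2-p->0}
[1] R3 @ {0↦3, 1↦0, 2↦1}  ⇒  4 nodes, 1 edges  {2-p->0}
[2] R3 @ {0↦1, 1↦0, 2↦2}  ⇒  3 nodes, 0 edges  {∅}
halt: no rule applies after step 2
NF edges: []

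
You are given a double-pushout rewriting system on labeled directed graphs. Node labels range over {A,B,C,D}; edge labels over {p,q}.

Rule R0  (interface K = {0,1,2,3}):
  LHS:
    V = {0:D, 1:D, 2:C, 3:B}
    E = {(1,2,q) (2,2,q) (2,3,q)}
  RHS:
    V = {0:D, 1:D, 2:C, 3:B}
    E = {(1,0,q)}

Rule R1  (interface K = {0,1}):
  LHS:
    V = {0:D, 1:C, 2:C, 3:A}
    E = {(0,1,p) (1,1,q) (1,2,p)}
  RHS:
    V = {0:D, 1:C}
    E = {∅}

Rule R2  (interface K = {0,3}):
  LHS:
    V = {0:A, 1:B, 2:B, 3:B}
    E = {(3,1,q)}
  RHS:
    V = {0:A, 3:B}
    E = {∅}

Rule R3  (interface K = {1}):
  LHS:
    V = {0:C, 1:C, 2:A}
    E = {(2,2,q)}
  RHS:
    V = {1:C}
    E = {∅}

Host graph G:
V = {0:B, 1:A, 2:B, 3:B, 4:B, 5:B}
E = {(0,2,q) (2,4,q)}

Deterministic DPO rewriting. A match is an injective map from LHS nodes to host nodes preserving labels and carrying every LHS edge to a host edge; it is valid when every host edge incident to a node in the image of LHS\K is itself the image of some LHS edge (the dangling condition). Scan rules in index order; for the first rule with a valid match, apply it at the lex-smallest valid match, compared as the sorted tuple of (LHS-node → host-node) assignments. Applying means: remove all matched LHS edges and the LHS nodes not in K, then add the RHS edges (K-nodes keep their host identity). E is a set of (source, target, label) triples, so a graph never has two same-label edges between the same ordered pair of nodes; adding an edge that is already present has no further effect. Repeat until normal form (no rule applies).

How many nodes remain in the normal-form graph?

Answer: 2

Derivation:
initial: |V|=6 |E|=2  E = 0-q->2 2-q->4
step 1: apply R2 at {0↦1, 1↦4, 2↦3, 3↦2}  → |V|=4 |E|=1  E = 0-q->2
step 2: apply R2 at {0↦1, 1↦2, 2↦5, 3↦0}  → |V|=2 |E|=0  E = ∅
final graph: no rule applies after step 2
NF nodes: {0:B, 1:A}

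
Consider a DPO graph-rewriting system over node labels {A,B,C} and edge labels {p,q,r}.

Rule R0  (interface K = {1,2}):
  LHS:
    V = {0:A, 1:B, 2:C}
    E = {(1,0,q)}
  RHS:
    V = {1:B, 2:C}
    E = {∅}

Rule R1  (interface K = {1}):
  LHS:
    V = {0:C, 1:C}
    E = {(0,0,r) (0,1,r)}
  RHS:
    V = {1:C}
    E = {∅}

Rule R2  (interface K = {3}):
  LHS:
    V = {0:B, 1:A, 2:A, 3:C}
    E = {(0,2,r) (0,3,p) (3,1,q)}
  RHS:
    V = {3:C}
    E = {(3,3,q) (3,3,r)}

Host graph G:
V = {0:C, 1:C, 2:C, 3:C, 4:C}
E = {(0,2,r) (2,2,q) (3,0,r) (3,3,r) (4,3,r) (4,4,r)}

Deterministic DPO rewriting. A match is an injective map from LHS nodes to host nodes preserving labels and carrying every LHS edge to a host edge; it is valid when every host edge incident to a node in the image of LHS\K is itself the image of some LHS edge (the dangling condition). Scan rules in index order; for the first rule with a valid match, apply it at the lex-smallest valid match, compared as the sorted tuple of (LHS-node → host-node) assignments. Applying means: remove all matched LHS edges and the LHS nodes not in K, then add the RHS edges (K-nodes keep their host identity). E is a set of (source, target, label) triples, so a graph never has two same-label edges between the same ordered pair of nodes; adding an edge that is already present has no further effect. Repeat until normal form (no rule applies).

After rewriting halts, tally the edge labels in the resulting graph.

start.  V:5 E:6  edges: 0-r->2 2-q->2 3-r->0 3-r->3 4-r->3 4-r->4
1. fire R1 via {0↦4, 1↦3}  →  V:4 E:4  edges: 0-r->2 2-q->2 3-r->0 3-r->3
2. fire R1 via {0↦3, 1↦0}  →  V:3 E:2  edges: 0-r->2 2-q->2
final graph: no rule applies after step 2
NF edges: [(0, 2, 'r'), (2, 2, 'q')]

Answer: q:1 r:1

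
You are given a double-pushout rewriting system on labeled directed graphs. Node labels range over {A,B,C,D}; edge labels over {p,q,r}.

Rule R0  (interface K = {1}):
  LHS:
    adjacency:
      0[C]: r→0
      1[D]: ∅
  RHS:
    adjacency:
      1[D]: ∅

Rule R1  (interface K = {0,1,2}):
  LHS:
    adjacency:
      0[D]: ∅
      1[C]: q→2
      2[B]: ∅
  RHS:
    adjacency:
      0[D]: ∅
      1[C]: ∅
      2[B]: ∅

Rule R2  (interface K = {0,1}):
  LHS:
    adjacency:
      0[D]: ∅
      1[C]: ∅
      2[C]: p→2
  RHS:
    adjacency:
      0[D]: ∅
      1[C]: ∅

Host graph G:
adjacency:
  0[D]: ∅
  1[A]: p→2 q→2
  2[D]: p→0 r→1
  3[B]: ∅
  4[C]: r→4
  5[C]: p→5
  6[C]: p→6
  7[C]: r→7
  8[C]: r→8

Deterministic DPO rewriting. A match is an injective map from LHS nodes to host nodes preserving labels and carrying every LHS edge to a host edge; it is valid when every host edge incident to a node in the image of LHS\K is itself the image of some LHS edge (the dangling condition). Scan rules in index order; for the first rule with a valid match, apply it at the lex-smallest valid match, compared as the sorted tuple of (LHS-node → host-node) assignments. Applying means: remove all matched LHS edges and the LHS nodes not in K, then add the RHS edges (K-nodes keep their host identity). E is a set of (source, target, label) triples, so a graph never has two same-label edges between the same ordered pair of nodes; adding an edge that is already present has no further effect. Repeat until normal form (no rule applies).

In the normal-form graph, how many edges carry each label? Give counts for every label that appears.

initial: |V|=9 |E|=9  E = 1-p->2 1-q->2 2-p->0 2-r->1 4-r->4 5-p->5 6-p->6 7-r->7 8-r->8
step 1: apply R0 at {0↦4, 1↦0}  → |V|=8 |E|=8  E = 1-p->2 1-q->2 2-p->0 2-r->1 5-p->5 6-p->6 7-r->7 8-r->8
step 2: apply R0 at {0↦7, 1↦0}  → |V|=7 |E|=7  E = 1-p->2 1-q->2 2-p->0 2-r->1 5-p->5 6-p->6 8-r->8
step 3: apply R0 at {0↦8, 1↦0}  → |V|=6 |E|=6  E = 1-p->2 1-q->2 2-p->0 2-r->1 5-p->5 6-p->6
step 4: apply R2 at {0↦0, 1↦5, 2↦6}  → |V|=5 |E|=5  E = 1-p->2 1-q->2 2-p->0 2-r->1 5-p->5
normal form: no rule applies after step 4
NF edges: [(1, 2, 'p'), (1, 2, 'q'), (2, 0, 'p'), (2, 1, 'r'), (5, 5, 'p')]

Answer: p:3 q:1 r:1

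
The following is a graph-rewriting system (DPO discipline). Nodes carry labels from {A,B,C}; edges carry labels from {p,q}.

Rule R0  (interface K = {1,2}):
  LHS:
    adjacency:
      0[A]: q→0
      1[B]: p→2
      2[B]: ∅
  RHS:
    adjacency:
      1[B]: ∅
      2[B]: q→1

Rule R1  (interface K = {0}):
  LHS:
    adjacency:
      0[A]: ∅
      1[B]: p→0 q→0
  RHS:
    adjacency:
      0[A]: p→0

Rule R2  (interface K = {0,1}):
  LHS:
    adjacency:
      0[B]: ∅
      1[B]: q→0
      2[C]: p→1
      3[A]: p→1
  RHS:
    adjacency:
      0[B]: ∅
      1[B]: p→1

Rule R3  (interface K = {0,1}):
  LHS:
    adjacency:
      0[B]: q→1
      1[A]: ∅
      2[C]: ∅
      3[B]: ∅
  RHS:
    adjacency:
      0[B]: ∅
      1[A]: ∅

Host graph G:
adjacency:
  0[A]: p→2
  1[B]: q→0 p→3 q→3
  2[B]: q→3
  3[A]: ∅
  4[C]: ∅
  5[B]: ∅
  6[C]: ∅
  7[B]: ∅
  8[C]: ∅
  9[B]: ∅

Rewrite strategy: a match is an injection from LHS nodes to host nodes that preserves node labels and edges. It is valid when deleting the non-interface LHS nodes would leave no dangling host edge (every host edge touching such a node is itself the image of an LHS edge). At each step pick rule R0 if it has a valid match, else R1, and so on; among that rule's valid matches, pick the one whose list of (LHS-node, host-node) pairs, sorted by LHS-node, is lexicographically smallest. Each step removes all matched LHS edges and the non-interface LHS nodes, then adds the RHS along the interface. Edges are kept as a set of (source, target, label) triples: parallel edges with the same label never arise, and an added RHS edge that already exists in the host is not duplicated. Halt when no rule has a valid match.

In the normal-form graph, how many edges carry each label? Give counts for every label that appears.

[0] host  ⇒  10 nodes, 5 edges  {0-p->2 1-q->0 1-p->3 1-q->3 2-q->3}
[1] R3 @ {0↦1, 1↦0, 2↦4, 3↦5}  ⇒  8 nodes, 4 edges  {0-p->2 1-p->3 1-q->3 2-q->3}
[2] R1 @ {0↦3, 1↦1}  ⇒  7 nodes, 3 edges  {0-p->2 2-q->3 3-p->3}
[3] R3 @ {0↦2, 1↦3, 2↦6, 3↦7}  ⇒  5 nodes, 2 edges  {0-p->2 3-p->3}
final graph: no rule applies after step 3
NF edges: [(0, 2, 'p'), (3, 3, 'p')]

Answer: p:2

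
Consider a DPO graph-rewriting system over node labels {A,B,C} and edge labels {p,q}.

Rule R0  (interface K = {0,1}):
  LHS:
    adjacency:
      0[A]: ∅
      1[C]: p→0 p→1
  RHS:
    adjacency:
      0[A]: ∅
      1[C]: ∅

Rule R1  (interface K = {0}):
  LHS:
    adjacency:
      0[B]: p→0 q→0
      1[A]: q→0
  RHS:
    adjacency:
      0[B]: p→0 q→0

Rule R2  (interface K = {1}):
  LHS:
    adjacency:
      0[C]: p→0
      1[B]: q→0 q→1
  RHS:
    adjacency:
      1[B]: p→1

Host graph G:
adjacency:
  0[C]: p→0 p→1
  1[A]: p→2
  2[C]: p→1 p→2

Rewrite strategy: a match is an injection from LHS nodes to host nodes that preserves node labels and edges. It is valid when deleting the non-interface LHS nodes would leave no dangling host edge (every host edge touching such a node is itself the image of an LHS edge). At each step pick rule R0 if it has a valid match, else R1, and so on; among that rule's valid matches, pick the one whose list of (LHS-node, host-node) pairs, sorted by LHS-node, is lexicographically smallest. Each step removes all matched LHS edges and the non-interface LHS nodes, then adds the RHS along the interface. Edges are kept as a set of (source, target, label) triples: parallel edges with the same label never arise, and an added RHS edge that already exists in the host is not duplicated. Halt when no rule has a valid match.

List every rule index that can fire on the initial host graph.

R0: 2 valid matches — {0↦1, 1↦0}, {0↦1, 1↦2}
R1: no valid match — LHS pattern not found
R2: no valid match — LHS pattern not found

Answer: [R0]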